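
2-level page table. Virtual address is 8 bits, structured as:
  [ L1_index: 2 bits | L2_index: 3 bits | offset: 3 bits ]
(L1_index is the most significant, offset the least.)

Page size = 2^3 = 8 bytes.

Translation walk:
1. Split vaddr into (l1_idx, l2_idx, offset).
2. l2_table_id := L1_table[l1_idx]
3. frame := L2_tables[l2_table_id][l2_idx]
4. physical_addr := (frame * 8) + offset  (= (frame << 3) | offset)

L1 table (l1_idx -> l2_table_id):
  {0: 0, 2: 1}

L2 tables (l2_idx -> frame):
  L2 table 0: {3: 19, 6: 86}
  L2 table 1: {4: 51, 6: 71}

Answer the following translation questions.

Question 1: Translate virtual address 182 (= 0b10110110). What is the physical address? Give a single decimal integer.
vaddr = 182 = 0b10110110
Split: l1_idx=2, l2_idx=6, offset=6
L1[2] = 1
L2[1][6] = 71
paddr = 71 * 8 + 6 = 574

Answer: 574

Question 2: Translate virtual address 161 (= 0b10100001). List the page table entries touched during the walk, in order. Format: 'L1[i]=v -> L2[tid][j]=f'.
Answer: L1[2]=1 -> L2[1][4]=51

Derivation:
vaddr = 161 = 0b10100001
Split: l1_idx=2, l2_idx=4, offset=1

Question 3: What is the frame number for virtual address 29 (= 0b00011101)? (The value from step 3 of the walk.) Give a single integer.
Answer: 19

Derivation:
vaddr = 29: l1_idx=0, l2_idx=3
L1[0] = 0; L2[0][3] = 19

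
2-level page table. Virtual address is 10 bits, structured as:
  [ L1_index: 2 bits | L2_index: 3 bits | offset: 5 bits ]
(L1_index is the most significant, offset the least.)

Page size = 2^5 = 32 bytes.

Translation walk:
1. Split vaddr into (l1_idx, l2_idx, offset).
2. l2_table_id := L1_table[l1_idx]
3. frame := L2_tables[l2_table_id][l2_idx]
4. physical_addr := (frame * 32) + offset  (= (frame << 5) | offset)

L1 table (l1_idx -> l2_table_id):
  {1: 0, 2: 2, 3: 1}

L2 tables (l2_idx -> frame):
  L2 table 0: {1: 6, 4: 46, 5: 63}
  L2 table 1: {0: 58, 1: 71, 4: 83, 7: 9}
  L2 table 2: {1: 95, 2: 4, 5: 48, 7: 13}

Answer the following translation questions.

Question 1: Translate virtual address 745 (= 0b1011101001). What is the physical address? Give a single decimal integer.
Answer: 425

Derivation:
vaddr = 745 = 0b1011101001
Split: l1_idx=2, l2_idx=7, offset=9
L1[2] = 2
L2[2][7] = 13
paddr = 13 * 32 + 9 = 425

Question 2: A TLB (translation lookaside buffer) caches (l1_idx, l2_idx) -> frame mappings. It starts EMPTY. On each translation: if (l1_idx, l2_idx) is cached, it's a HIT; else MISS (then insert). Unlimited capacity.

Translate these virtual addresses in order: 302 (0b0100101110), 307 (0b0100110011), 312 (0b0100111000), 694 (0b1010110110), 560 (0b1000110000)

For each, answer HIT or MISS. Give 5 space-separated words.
vaddr=302: (1,1) not in TLB -> MISS, insert
vaddr=307: (1,1) in TLB -> HIT
vaddr=312: (1,1) in TLB -> HIT
vaddr=694: (2,5) not in TLB -> MISS, insert
vaddr=560: (2,1) not in TLB -> MISS, insert

Answer: MISS HIT HIT MISS MISS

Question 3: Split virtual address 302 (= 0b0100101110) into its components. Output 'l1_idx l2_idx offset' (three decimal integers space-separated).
Answer: 1 1 14

Derivation:
vaddr = 302 = 0b0100101110
  top 2 bits -> l1_idx = 1
  next 3 bits -> l2_idx = 1
  bottom 5 bits -> offset = 14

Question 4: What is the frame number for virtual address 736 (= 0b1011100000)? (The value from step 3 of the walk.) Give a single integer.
vaddr = 736: l1_idx=2, l2_idx=7
L1[2] = 2; L2[2][7] = 13

Answer: 13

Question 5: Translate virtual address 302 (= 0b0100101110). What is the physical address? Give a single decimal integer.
Answer: 206

Derivation:
vaddr = 302 = 0b0100101110
Split: l1_idx=1, l2_idx=1, offset=14
L1[1] = 0
L2[0][1] = 6
paddr = 6 * 32 + 14 = 206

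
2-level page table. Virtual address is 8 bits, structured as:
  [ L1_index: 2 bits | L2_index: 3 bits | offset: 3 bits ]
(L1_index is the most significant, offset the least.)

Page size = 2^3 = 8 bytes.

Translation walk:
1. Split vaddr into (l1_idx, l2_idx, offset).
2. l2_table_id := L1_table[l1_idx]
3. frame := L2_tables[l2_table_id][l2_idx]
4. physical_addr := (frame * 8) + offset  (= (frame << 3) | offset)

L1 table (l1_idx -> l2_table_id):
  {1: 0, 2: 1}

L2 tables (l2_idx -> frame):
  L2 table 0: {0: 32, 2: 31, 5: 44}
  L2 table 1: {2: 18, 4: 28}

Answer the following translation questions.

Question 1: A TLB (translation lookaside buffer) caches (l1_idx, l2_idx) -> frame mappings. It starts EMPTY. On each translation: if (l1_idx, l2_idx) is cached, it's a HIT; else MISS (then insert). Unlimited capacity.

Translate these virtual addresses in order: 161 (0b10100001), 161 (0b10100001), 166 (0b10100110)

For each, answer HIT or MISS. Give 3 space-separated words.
vaddr=161: (2,4) not in TLB -> MISS, insert
vaddr=161: (2,4) in TLB -> HIT
vaddr=166: (2,4) in TLB -> HIT

Answer: MISS HIT HIT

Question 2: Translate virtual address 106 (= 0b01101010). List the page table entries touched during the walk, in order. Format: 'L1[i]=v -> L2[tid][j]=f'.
Answer: L1[1]=0 -> L2[0][5]=44

Derivation:
vaddr = 106 = 0b01101010
Split: l1_idx=1, l2_idx=5, offset=2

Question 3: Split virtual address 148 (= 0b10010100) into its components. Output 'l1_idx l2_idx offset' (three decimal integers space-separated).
vaddr = 148 = 0b10010100
  top 2 bits -> l1_idx = 2
  next 3 bits -> l2_idx = 2
  bottom 3 bits -> offset = 4

Answer: 2 2 4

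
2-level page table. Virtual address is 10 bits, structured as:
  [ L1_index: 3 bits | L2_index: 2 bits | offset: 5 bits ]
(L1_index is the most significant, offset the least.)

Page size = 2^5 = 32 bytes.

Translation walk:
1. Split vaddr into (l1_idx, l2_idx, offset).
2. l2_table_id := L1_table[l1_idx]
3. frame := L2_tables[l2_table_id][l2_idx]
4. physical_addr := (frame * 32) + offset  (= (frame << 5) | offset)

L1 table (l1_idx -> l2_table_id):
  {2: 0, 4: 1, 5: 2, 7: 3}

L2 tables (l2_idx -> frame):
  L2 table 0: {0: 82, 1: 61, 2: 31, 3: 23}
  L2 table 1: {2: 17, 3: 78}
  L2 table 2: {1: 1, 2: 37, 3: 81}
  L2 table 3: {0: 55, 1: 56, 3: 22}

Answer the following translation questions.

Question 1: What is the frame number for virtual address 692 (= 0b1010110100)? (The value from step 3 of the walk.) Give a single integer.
Answer: 1

Derivation:
vaddr = 692: l1_idx=5, l2_idx=1
L1[5] = 2; L2[2][1] = 1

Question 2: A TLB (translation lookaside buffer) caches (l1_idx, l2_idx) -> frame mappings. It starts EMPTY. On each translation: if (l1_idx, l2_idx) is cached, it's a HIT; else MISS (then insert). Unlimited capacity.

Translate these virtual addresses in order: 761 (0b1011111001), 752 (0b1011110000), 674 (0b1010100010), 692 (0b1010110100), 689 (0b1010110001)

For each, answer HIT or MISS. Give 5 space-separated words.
vaddr=761: (5,3) not in TLB -> MISS, insert
vaddr=752: (5,3) in TLB -> HIT
vaddr=674: (5,1) not in TLB -> MISS, insert
vaddr=692: (5,1) in TLB -> HIT
vaddr=689: (5,1) in TLB -> HIT

Answer: MISS HIT MISS HIT HIT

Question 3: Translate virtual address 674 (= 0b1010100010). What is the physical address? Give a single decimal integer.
Answer: 34

Derivation:
vaddr = 674 = 0b1010100010
Split: l1_idx=5, l2_idx=1, offset=2
L1[5] = 2
L2[2][1] = 1
paddr = 1 * 32 + 2 = 34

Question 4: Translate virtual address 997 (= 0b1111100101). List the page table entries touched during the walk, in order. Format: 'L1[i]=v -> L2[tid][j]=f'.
vaddr = 997 = 0b1111100101
Split: l1_idx=7, l2_idx=3, offset=5

Answer: L1[7]=3 -> L2[3][3]=22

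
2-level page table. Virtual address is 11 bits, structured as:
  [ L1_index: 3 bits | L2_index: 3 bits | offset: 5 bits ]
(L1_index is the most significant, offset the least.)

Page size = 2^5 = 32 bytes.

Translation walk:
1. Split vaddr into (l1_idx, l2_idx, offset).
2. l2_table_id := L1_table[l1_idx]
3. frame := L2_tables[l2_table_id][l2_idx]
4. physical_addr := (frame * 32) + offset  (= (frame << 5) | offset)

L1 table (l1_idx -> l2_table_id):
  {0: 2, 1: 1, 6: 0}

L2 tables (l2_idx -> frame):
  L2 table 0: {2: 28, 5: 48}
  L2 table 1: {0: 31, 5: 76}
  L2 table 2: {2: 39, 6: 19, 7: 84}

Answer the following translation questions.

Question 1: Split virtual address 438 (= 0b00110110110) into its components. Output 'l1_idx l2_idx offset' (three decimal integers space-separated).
vaddr = 438 = 0b00110110110
  top 3 bits -> l1_idx = 1
  next 3 bits -> l2_idx = 5
  bottom 5 bits -> offset = 22

Answer: 1 5 22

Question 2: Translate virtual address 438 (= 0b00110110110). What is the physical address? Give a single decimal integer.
Answer: 2454

Derivation:
vaddr = 438 = 0b00110110110
Split: l1_idx=1, l2_idx=5, offset=22
L1[1] = 1
L2[1][5] = 76
paddr = 76 * 32 + 22 = 2454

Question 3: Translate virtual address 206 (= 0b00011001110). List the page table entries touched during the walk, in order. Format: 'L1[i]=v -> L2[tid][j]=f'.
Answer: L1[0]=2 -> L2[2][6]=19

Derivation:
vaddr = 206 = 0b00011001110
Split: l1_idx=0, l2_idx=6, offset=14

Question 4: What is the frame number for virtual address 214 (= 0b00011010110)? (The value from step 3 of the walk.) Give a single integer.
vaddr = 214: l1_idx=0, l2_idx=6
L1[0] = 2; L2[2][6] = 19

Answer: 19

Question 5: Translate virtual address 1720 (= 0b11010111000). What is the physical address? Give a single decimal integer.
Answer: 1560

Derivation:
vaddr = 1720 = 0b11010111000
Split: l1_idx=6, l2_idx=5, offset=24
L1[6] = 0
L2[0][5] = 48
paddr = 48 * 32 + 24 = 1560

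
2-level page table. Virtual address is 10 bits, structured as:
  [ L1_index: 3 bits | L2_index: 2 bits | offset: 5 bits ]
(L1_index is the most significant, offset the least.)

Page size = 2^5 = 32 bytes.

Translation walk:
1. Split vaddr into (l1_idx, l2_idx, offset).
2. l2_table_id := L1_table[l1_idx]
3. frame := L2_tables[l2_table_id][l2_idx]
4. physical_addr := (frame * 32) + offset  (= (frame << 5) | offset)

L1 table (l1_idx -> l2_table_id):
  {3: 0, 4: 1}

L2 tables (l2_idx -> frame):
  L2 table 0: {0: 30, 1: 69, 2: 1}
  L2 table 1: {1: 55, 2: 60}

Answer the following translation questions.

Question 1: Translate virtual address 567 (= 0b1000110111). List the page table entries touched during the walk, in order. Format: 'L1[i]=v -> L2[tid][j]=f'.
vaddr = 567 = 0b1000110111
Split: l1_idx=4, l2_idx=1, offset=23

Answer: L1[4]=1 -> L2[1][1]=55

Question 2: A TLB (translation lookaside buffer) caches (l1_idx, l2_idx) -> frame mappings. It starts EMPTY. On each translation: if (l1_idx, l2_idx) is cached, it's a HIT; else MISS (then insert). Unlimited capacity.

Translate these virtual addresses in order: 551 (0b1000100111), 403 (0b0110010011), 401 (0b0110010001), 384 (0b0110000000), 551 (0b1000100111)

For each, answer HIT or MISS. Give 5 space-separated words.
vaddr=551: (4,1) not in TLB -> MISS, insert
vaddr=403: (3,0) not in TLB -> MISS, insert
vaddr=401: (3,0) in TLB -> HIT
vaddr=384: (3,0) in TLB -> HIT
vaddr=551: (4,1) in TLB -> HIT

Answer: MISS MISS HIT HIT HIT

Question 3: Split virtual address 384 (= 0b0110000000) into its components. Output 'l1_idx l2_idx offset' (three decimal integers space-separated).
Answer: 3 0 0

Derivation:
vaddr = 384 = 0b0110000000
  top 3 bits -> l1_idx = 3
  next 2 bits -> l2_idx = 0
  bottom 5 bits -> offset = 0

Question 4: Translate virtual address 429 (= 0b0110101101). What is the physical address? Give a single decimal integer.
Answer: 2221

Derivation:
vaddr = 429 = 0b0110101101
Split: l1_idx=3, l2_idx=1, offset=13
L1[3] = 0
L2[0][1] = 69
paddr = 69 * 32 + 13 = 2221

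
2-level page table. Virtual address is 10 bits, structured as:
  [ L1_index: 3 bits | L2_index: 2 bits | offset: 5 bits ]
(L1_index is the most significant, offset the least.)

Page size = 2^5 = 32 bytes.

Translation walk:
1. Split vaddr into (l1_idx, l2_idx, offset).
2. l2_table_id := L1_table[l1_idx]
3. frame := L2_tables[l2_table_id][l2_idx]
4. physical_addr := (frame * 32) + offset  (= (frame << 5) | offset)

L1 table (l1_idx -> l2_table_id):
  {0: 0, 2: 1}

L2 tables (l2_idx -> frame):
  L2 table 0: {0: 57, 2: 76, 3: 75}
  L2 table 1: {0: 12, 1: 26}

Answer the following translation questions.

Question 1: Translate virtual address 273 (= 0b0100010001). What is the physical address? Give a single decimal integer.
vaddr = 273 = 0b0100010001
Split: l1_idx=2, l2_idx=0, offset=17
L1[2] = 1
L2[1][0] = 12
paddr = 12 * 32 + 17 = 401

Answer: 401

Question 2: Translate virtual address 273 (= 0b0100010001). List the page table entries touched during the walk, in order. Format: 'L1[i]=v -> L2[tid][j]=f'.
vaddr = 273 = 0b0100010001
Split: l1_idx=2, l2_idx=0, offset=17

Answer: L1[2]=1 -> L2[1][0]=12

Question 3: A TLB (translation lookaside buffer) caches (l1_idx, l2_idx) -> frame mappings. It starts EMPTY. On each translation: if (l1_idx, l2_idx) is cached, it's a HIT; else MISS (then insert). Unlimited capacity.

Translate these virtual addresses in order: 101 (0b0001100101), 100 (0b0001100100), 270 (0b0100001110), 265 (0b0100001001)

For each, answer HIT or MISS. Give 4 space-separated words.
vaddr=101: (0,3) not in TLB -> MISS, insert
vaddr=100: (0,3) in TLB -> HIT
vaddr=270: (2,0) not in TLB -> MISS, insert
vaddr=265: (2,0) in TLB -> HIT

Answer: MISS HIT MISS HIT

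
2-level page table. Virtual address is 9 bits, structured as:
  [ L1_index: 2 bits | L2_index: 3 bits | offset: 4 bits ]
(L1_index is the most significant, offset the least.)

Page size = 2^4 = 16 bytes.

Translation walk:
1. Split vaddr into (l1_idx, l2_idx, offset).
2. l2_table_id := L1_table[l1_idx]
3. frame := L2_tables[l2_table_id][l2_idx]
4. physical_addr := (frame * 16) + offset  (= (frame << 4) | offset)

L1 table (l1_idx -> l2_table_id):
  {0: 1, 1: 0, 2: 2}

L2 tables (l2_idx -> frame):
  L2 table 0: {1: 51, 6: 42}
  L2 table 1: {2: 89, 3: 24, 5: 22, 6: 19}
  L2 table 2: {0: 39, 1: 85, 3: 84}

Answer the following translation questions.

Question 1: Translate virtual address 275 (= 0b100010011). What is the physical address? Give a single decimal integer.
Answer: 1363

Derivation:
vaddr = 275 = 0b100010011
Split: l1_idx=2, l2_idx=1, offset=3
L1[2] = 2
L2[2][1] = 85
paddr = 85 * 16 + 3 = 1363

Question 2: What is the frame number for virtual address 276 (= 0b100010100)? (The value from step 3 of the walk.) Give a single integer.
vaddr = 276: l1_idx=2, l2_idx=1
L1[2] = 2; L2[2][1] = 85

Answer: 85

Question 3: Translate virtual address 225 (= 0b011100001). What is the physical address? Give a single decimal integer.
Answer: 673

Derivation:
vaddr = 225 = 0b011100001
Split: l1_idx=1, l2_idx=6, offset=1
L1[1] = 0
L2[0][6] = 42
paddr = 42 * 16 + 1 = 673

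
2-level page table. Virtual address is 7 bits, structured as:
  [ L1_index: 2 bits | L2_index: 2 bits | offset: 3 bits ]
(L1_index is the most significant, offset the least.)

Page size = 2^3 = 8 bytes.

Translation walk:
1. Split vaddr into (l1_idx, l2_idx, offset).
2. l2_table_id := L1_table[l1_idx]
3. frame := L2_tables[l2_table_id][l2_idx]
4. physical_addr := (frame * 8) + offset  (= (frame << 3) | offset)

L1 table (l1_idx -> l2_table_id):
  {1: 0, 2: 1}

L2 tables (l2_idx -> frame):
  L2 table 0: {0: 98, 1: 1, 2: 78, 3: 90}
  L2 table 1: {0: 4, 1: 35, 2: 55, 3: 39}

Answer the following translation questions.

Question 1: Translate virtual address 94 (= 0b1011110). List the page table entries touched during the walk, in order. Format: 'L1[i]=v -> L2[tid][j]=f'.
vaddr = 94 = 0b1011110
Split: l1_idx=2, l2_idx=3, offset=6

Answer: L1[2]=1 -> L2[1][3]=39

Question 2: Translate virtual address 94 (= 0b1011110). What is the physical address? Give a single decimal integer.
vaddr = 94 = 0b1011110
Split: l1_idx=2, l2_idx=3, offset=6
L1[2] = 1
L2[1][3] = 39
paddr = 39 * 8 + 6 = 318

Answer: 318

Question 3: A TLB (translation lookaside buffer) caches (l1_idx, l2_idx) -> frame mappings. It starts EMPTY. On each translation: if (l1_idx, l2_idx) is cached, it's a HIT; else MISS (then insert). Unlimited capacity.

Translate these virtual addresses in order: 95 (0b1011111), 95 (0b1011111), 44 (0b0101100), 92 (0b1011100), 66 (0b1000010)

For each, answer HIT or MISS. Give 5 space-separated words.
Answer: MISS HIT MISS HIT MISS

Derivation:
vaddr=95: (2,3) not in TLB -> MISS, insert
vaddr=95: (2,3) in TLB -> HIT
vaddr=44: (1,1) not in TLB -> MISS, insert
vaddr=92: (2,3) in TLB -> HIT
vaddr=66: (2,0) not in TLB -> MISS, insert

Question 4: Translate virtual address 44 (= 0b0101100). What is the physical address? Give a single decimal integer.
vaddr = 44 = 0b0101100
Split: l1_idx=1, l2_idx=1, offset=4
L1[1] = 0
L2[0][1] = 1
paddr = 1 * 8 + 4 = 12

Answer: 12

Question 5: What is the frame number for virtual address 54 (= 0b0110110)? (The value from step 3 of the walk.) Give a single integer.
vaddr = 54: l1_idx=1, l2_idx=2
L1[1] = 0; L2[0][2] = 78

Answer: 78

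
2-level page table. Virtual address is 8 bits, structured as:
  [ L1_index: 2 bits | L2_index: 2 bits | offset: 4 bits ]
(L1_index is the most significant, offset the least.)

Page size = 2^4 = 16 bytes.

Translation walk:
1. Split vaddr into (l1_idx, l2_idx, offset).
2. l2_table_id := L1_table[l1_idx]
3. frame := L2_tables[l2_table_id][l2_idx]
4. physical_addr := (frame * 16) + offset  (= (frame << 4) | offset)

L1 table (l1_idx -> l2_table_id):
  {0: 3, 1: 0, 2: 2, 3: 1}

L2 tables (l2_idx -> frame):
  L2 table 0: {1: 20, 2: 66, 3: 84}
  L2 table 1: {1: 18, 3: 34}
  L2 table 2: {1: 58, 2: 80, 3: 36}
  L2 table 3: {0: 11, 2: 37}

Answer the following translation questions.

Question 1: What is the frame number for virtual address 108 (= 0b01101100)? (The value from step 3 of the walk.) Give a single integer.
Answer: 66

Derivation:
vaddr = 108: l1_idx=1, l2_idx=2
L1[1] = 0; L2[0][2] = 66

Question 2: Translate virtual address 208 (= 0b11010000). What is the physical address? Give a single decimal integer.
vaddr = 208 = 0b11010000
Split: l1_idx=3, l2_idx=1, offset=0
L1[3] = 1
L2[1][1] = 18
paddr = 18 * 16 + 0 = 288

Answer: 288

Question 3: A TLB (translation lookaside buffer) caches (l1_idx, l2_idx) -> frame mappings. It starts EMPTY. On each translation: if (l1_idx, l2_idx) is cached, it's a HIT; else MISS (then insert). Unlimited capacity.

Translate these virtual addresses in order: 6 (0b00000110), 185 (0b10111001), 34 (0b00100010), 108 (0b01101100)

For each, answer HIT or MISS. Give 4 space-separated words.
vaddr=6: (0,0) not in TLB -> MISS, insert
vaddr=185: (2,3) not in TLB -> MISS, insert
vaddr=34: (0,2) not in TLB -> MISS, insert
vaddr=108: (1,2) not in TLB -> MISS, insert

Answer: MISS MISS MISS MISS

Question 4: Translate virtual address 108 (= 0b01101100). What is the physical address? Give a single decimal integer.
vaddr = 108 = 0b01101100
Split: l1_idx=1, l2_idx=2, offset=12
L1[1] = 0
L2[0][2] = 66
paddr = 66 * 16 + 12 = 1068

Answer: 1068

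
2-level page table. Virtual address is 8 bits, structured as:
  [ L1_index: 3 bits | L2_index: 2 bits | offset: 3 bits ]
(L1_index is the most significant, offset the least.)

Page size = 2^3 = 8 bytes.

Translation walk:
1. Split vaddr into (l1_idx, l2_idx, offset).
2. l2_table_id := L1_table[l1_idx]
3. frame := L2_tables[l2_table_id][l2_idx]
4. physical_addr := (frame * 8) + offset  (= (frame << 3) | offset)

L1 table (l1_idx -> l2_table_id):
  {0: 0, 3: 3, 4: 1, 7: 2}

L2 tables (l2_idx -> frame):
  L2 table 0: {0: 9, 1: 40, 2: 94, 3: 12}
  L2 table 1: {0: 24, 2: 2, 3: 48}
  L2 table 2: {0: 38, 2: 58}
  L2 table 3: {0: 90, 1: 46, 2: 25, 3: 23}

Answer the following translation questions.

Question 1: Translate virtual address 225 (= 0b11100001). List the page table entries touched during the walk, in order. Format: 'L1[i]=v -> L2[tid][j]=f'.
vaddr = 225 = 0b11100001
Split: l1_idx=7, l2_idx=0, offset=1

Answer: L1[7]=2 -> L2[2][0]=38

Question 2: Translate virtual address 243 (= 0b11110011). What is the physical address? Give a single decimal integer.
vaddr = 243 = 0b11110011
Split: l1_idx=7, l2_idx=2, offset=3
L1[7] = 2
L2[2][2] = 58
paddr = 58 * 8 + 3 = 467

Answer: 467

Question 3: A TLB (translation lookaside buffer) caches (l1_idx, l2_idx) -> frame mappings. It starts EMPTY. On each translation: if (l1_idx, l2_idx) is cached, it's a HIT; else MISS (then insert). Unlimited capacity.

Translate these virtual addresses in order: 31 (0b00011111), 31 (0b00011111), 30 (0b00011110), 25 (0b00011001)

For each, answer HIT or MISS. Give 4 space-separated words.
Answer: MISS HIT HIT HIT

Derivation:
vaddr=31: (0,3) not in TLB -> MISS, insert
vaddr=31: (0,3) in TLB -> HIT
vaddr=30: (0,3) in TLB -> HIT
vaddr=25: (0,3) in TLB -> HIT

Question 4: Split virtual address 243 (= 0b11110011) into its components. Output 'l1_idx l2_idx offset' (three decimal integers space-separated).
vaddr = 243 = 0b11110011
  top 3 bits -> l1_idx = 7
  next 2 bits -> l2_idx = 2
  bottom 3 bits -> offset = 3

Answer: 7 2 3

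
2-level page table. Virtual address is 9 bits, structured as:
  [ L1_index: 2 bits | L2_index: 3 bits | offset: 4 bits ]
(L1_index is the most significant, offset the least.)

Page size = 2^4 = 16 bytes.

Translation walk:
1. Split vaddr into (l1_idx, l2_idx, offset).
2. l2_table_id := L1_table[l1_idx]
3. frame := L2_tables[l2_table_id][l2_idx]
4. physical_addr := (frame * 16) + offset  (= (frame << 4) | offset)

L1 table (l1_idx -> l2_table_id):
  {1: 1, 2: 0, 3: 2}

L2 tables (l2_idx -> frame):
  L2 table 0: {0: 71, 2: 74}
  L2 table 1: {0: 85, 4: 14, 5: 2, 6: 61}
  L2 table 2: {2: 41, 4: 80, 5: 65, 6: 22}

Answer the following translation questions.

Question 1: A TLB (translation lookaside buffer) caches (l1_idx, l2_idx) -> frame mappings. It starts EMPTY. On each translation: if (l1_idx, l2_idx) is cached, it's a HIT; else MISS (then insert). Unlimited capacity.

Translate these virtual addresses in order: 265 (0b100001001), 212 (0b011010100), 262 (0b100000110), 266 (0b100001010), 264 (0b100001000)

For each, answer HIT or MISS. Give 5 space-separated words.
Answer: MISS MISS HIT HIT HIT

Derivation:
vaddr=265: (2,0) not in TLB -> MISS, insert
vaddr=212: (1,5) not in TLB -> MISS, insert
vaddr=262: (2,0) in TLB -> HIT
vaddr=266: (2,0) in TLB -> HIT
vaddr=264: (2,0) in TLB -> HIT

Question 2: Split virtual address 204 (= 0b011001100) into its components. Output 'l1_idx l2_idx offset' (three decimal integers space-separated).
Answer: 1 4 12

Derivation:
vaddr = 204 = 0b011001100
  top 2 bits -> l1_idx = 1
  next 3 bits -> l2_idx = 4
  bottom 4 bits -> offset = 12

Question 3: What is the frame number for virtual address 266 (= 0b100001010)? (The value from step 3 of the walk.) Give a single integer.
Answer: 71

Derivation:
vaddr = 266: l1_idx=2, l2_idx=0
L1[2] = 0; L2[0][0] = 71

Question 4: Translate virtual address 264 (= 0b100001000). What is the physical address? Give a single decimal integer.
vaddr = 264 = 0b100001000
Split: l1_idx=2, l2_idx=0, offset=8
L1[2] = 0
L2[0][0] = 71
paddr = 71 * 16 + 8 = 1144

Answer: 1144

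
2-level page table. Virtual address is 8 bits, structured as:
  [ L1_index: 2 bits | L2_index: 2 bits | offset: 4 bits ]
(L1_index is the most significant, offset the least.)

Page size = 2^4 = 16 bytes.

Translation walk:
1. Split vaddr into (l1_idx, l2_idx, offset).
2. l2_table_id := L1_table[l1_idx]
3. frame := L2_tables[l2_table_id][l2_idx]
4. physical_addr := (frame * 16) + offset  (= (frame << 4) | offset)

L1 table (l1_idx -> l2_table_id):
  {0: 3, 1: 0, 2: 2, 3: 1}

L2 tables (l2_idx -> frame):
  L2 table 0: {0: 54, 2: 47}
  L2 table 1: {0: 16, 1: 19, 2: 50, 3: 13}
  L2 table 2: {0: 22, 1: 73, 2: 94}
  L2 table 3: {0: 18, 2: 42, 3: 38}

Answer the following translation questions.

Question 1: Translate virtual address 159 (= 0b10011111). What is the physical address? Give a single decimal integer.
vaddr = 159 = 0b10011111
Split: l1_idx=2, l2_idx=1, offset=15
L1[2] = 2
L2[2][1] = 73
paddr = 73 * 16 + 15 = 1183

Answer: 1183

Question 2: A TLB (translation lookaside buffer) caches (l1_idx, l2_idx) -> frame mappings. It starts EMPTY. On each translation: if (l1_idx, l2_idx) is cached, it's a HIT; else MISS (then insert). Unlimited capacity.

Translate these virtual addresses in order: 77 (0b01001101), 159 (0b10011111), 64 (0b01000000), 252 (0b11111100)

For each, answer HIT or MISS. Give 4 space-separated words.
vaddr=77: (1,0) not in TLB -> MISS, insert
vaddr=159: (2,1) not in TLB -> MISS, insert
vaddr=64: (1,0) in TLB -> HIT
vaddr=252: (3,3) not in TLB -> MISS, insert

Answer: MISS MISS HIT MISS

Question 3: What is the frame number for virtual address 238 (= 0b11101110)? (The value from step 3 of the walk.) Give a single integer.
vaddr = 238: l1_idx=3, l2_idx=2
L1[3] = 1; L2[1][2] = 50

Answer: 50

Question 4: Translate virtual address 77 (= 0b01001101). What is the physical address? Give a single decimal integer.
Answer: 877

Derivation:
vaddr = 77 = 0b01001101
Split: l1_idx=1, l2_idx=0, offset=13
L1[1] = 0
L2[0][0] = 54
paddr = 54 * 16 + 13 = 877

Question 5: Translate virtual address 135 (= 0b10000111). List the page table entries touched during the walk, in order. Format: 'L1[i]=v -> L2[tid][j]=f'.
vaddr = 135 = 0b10000111
Split: l1_idx=2, l2_idx=0, offset=7

Answer: L1[2]=2 -> L2[2][0]=22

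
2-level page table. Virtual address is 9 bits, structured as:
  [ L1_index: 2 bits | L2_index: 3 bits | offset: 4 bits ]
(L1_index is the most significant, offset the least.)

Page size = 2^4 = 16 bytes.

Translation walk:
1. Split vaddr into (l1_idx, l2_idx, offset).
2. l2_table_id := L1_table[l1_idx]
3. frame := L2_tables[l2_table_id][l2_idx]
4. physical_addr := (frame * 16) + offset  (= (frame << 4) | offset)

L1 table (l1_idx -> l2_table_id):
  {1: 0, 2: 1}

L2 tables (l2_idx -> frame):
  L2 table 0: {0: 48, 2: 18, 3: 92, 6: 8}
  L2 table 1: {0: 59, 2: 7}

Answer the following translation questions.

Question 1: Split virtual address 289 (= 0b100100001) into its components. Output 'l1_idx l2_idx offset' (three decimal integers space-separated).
vaddr = 289 = 0b100100001
  top 2 bits -> l1_idx = 2
  next 3 bits -> l2_idx = 2
  bottom 4 bits -> offset = 1

Answer: 2 2 1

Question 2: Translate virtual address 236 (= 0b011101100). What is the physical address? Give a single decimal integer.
vaddr = 236 = 0b011101100
Split: l1_idx=1, l2_idx=6, offset=12
L1[1] = 0
L2[0][6] = 8
paddr = 8 * 16 + 12 = 140

Answer: 140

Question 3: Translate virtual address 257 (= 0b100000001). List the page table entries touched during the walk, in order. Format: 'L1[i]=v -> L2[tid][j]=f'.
Answer: L1[2]=1 -> L2[1][0]=59

Derivation:
vaddr = 257 = 0b100000001
Split: l1_idx=2, l2_idx=0, offset=1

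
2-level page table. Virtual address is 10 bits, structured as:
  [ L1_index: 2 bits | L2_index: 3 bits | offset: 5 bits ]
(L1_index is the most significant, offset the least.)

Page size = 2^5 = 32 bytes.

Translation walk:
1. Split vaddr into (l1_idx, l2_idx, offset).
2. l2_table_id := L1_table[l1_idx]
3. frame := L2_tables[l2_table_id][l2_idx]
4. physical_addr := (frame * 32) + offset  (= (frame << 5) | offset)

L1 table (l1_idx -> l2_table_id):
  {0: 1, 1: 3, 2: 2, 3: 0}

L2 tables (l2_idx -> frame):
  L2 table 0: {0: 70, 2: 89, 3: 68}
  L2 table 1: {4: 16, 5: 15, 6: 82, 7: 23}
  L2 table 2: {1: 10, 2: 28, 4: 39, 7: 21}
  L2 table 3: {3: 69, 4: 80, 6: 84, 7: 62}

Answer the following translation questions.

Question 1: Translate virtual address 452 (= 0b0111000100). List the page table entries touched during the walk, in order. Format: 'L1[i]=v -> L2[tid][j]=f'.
vaddr = 452 = 0b0111000100
Split: l1_idx=1, l2_idx=6, offset=4

Answer: L1[1]=3 -> L2[3][6]=84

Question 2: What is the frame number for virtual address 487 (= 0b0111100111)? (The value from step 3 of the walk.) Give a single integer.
vaddr = 487: l1_idx=1, l2_idx=7
L1[1] = 3; L2[3][7] = 62

Answer: 62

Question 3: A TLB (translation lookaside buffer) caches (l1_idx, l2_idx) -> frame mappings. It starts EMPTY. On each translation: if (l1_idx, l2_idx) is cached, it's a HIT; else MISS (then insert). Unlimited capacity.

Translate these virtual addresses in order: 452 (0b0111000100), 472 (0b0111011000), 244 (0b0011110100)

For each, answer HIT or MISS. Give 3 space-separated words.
Answer: MISS HIT MISS

Derivation:
vaddr=452: (1,6) not in TLB -> MISS, insert
vaddr=472: (1,6) in TLB -> HIT
vaddr=244: (0,7) not in TLB -> MISS, insert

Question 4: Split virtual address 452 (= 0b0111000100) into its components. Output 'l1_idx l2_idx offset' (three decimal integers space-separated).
vaddr = 452 = 0b0111000100
  top 2 bits -> l1_idx = 1
  next 3 bits -> l2_idx = 6
  bottom 5 bits -> offset = 4

Answer: 1 6 4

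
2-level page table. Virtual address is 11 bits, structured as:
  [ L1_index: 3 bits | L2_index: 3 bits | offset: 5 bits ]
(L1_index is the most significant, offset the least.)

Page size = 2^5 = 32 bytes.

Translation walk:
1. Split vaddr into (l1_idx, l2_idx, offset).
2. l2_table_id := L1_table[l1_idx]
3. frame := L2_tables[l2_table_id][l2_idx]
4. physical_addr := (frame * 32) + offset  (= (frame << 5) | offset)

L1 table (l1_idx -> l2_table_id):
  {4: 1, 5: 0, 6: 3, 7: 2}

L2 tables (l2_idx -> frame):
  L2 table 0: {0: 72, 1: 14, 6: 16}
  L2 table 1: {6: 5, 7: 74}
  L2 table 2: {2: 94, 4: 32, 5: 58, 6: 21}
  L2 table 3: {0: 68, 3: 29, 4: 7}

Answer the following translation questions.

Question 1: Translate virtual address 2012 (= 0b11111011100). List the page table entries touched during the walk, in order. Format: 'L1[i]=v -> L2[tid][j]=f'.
vaddr = 2012 = 0b11111011100
Split: l1_idx=7, l2_idx=6, offset=28

Answer: L1[7]=2 -> L2[2][6]=21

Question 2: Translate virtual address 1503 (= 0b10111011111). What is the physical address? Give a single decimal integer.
Answer: 543

Derivation:
vaddr = 1503 = 0b10111011111
Split: l1_idx=5, l2_idx=6, offset=31
L1[5] = 0
L2[0][6] = 16
paddr = 16 * 32 + 31 = 543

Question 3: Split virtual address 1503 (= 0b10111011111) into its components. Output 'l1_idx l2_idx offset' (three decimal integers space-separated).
vaddr = 1503 = 0b10111011111
  top 3 bits -> l1_idx = 5
  next 3 bits -> l2_idx = 6
  bottom 5 bits -> offset = 31

Answer: 5 6 31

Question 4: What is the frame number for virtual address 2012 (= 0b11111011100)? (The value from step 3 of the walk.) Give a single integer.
vaddr = 2012: l1_idx=7, l2_idx=6
L1[7] = 2; L2[2][6] = 21

Answer: 21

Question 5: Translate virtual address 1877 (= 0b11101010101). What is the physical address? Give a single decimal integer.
vaddr = 1877 = 0b11101010101
Split: l1_idx=7, l2_idx=2, offset=21
L1[7] = 2
L2[2][2] = 94
paddr = 94 * 32 + 21 = 3029

Answer: 3029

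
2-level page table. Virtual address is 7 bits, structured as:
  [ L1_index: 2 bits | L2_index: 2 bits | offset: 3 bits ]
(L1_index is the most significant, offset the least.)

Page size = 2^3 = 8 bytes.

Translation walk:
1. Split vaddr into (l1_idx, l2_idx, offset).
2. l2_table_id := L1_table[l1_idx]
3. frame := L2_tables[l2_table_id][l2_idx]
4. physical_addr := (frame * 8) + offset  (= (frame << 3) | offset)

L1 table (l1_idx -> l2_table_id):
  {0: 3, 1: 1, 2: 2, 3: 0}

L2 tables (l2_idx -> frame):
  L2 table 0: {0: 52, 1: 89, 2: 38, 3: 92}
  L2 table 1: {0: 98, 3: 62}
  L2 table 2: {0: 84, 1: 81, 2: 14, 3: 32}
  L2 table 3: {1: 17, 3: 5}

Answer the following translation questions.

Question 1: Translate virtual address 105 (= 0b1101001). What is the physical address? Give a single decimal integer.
vaddr = 105 = 0b1101001
Split: l1_idx=3, l2_idx=1, offset=1
L1[3] = 0
L2[0][1] = 89
paddr = 89 * 8 + 1 = 713

Answer: 713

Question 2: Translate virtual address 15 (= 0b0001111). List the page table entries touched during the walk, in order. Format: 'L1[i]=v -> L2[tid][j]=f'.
Answer: L1[0]=3 -> L2[3][1]=17

Derivation:
vaddr = 15 = 0b0001111
Split: l1_idx=0, l2_idx=1, offset=7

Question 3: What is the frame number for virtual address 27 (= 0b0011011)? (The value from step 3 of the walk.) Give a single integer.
Answer: 5

Derivation:
vaddr = 27: l1_idx=0, l2_idx=3
L1[0] = 3; L2[3][3] = 5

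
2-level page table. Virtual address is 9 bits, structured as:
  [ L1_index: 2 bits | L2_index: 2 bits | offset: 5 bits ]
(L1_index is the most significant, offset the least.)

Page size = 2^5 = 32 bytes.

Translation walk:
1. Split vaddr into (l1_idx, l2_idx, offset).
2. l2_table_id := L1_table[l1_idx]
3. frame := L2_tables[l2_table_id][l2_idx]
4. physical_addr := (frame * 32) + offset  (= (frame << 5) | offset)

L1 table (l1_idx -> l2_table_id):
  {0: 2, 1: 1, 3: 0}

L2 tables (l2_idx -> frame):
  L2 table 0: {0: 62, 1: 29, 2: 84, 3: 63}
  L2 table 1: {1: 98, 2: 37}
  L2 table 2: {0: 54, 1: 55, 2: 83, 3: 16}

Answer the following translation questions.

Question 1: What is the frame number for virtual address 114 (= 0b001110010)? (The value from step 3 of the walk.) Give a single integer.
vaddr = 114: l1_idx=0, l2_idx=3
L1[0] = 2; L2[2][3] = 16

Answer: 16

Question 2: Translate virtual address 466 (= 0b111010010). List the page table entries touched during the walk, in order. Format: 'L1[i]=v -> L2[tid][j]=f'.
vaddr = 466 = 0b111010010
Split: l1_idx=3, l2_idx=2, offset=18

Answer: L1[3]=0 -> L2[0][2]=84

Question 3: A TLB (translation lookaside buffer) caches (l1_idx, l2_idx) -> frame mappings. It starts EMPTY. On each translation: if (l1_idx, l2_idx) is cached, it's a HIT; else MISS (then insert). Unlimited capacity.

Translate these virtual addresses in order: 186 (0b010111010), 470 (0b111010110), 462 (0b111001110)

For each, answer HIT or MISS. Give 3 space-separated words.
Answer: MISS MISS HIT

Derivation:
vaddr=186: (1,1) not in TLB -> MISS, insert
vaddr=470: (3,2) not in TLB -> MISS, insert
vaddr=462: (3,2) in TLB -> HIT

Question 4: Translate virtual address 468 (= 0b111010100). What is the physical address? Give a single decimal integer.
Answer: 2708

Derivation:
vaddr = 468 = 0b111010100
Split: l1_idx=3, l2_idx=2, offset=20
L1[3] = 0
L2[0][2] = 84
paddr = 84 * 32 + 20 = 2708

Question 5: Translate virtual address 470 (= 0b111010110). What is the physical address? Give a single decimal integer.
vaddr = 470 = 0b111010110
Split: l1_idx=3, l2_idx=2, offset=22
L1[3] = 0
L2[0][2] = 84
paddr = 84 * 32 + 22 = 2710

Answer: 2710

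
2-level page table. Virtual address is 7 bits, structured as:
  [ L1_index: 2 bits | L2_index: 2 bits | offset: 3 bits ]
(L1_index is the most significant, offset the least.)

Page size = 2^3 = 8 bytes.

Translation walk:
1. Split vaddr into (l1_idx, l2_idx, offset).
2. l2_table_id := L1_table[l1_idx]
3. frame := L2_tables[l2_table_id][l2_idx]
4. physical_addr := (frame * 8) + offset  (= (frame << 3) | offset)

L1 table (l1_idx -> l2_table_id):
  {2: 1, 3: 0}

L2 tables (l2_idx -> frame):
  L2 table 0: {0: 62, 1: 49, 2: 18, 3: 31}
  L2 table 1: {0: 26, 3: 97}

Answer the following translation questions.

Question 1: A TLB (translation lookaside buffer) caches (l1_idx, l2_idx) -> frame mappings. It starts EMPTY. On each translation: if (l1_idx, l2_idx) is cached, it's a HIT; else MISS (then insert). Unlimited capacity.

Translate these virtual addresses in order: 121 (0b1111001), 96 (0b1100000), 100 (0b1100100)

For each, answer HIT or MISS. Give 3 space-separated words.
Answer: MISS MISS HIT

Derivation:
vaddr=121: (3,3) not in TLB -> MISS, insert
vaddr=96: (3,0) not in TLB -> MISS, insert
vaddr=100: (3,0) in TLB -> HIT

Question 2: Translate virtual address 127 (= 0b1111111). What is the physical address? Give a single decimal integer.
vaddr = 127 = 0b1111111
Split: l1_idx=3, l2_idx=3, offset=7
L1[3] = 0
L2[0][3] = 31
paddr = 31 * 8 + 7 = 255

Answer: 255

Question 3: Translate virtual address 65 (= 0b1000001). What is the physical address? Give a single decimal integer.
vaddr = 65 = 0b1000001
Split: l1_idx=2, l2_idx=0, offset=1
L1[2] = 1
L2[1][0] = 26
paddr = 26 * 8 + 1 = 209

Answer: 209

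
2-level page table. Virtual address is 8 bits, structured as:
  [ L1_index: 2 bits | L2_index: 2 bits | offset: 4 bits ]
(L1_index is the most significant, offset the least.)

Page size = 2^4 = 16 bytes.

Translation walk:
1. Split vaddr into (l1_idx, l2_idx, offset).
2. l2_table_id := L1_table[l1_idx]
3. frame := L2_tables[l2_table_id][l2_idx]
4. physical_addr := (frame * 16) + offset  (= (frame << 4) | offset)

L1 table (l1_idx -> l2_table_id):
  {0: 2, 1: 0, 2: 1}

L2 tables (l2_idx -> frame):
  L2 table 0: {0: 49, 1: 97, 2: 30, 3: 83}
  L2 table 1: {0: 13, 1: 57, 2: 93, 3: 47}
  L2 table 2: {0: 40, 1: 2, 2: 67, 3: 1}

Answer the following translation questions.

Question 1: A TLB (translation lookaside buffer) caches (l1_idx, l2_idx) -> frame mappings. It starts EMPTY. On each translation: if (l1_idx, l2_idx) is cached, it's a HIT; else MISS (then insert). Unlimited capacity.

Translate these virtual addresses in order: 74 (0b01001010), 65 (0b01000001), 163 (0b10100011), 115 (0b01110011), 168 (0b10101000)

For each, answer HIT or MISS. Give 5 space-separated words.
vaddr=74: (1,0) not in TLB -> MISS, insert
vaddr=65: (1,0) in TLB -> HIT
vaddr=163: (2,2) not in TLB -> MISS, insert
vaddr=115: (1,3) not in TLB -> MISS, insert
vaddr=168: (2,2) in TLB -> HIT

Answer: MISS HIT MISS MISS HIT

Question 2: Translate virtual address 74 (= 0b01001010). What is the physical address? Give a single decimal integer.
vaddr = 74 = 0b01001010
Split: l1_idx=1, l2_idx=0, offset=10
L1[1] = 0
L2[0][0] = 49
paddr = 49 * 16 + 10 = 794

Answer: 794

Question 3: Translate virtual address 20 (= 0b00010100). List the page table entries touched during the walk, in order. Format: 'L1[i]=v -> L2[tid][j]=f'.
Answer: L1[0]=2 -> L2[2][1]=2

Derivation:
vaddr = 20 = 0b00010100
Split: l1_idx=0, l2_idx=1, offset=4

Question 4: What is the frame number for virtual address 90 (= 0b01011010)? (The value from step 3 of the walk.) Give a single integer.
Answer: 97

Derivation:
vaddr = 90: l1_idx=1, l2_idx=1
L1[1] = 0; L2[0][1] = 97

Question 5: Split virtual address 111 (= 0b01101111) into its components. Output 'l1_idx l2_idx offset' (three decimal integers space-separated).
Answer: 1 2 15

Derivation:
vaddr = 111 = 0b01101111
  top 2 bits -> l1_idx = 1
  next 2 bits -> l2_idx = 2
  bottom 4 bits -> offset = 15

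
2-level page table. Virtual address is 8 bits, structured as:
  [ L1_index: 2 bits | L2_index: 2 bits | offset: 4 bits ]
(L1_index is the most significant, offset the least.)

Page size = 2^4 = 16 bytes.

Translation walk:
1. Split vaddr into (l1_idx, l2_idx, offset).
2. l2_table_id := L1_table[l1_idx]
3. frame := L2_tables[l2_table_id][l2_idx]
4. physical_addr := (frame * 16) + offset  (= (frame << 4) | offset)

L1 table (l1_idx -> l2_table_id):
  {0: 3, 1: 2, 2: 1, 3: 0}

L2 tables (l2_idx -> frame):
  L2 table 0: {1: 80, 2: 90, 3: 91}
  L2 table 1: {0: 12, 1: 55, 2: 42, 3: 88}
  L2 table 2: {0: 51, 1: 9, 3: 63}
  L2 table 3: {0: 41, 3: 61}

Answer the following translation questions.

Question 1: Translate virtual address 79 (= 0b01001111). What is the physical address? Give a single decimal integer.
Answer: 831

Derivation:
vaddr = 79 = 0b01001111
Split: l1_idx=1, l2_idx=0, offset=15
L1[1] = 2
L2[2][0] = 51
paddr = 51 * 16 + 15 = 831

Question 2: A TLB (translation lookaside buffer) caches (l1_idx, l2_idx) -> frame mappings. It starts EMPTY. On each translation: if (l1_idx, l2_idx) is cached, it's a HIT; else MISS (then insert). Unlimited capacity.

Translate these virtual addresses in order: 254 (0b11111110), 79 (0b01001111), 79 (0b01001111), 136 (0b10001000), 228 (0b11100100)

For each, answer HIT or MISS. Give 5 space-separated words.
Answer: MISS MISS HIT MISS MISS

Derivation:
vaddr=254: (3,3) not in TLB -> MISS, insert
vaddr=79: (1,0) not in TLB -> MISS, insert
vaddr=79: (1,0) in TLB -> HIT
vaddr=136: (2,0) not in TLB -> MISS, insert
vaddr=228: (3,2) not in TLB -> MISS, insert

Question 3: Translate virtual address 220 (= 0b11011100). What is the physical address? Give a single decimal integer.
Answer: 1292

Derivation:
vaddr = 220 = 0b11011100
Split: l1_idx=3, l2_idx=1, offset=12
L1[3] = 0
L2[0][1] = 80
paddr = 80 * 16 + 12 = 1292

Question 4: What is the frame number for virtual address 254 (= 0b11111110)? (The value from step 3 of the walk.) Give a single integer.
Answer: 91

Derivation:
vaddr = 254: l1_idx=3, l2_idx=3
L1[3] = 0; L2[0][3] = 91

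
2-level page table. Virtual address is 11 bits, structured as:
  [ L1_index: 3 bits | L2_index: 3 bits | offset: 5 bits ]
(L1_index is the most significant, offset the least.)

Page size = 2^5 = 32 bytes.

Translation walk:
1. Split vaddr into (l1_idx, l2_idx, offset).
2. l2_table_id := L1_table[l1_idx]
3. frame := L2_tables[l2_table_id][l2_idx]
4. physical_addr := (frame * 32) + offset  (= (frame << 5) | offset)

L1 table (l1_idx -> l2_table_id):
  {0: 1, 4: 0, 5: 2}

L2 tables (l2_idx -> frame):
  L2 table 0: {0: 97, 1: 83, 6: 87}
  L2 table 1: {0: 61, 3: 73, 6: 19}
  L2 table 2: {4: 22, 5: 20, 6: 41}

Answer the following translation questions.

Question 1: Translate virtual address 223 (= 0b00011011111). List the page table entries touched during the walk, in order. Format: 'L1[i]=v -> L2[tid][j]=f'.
Answer: L1[0]=1 -> L2[1][6]=19

Derivation:
vaddr = 223 = 0b00011011111
Split: l1_idx=0, l2_idx=6, offset=31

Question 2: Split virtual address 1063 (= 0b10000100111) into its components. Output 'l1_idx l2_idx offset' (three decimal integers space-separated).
vaddr = 1063 = 0b10000100111
  top 3 bits -> l1_idx = 4
  next 3 bits -> l2_idx = 1
  bottom 5 bits -> offset = 7

Answer: 4 1 7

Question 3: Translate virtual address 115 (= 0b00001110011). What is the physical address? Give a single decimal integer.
Answer: 2355

Derivation:
vaddr = 115 = 0b00001110011
Split: l1_idx=0, l2_idx=3, offset=19
L1[0] = 1
L2[1][3] = 73
paddr = 73 * 32 + 19 = 2355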